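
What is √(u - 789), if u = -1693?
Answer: I*√2482 ≈ 49.82*I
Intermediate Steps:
√(u - 789) = √(-1693 - 789) = √(-2482) = I*√2482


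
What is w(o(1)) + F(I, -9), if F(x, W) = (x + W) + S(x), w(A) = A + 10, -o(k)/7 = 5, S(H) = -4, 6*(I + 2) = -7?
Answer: -247/6 ≈ -41.167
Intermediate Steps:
I = -19/6 (I = -2 + (1/6)*(-7) = -2 - 7/6 = -19/6 ≈ -3.1667)
o(k) = -35 (o(k) = -7*5 = -35)
w(A) = 10 + A
F(x, W) = -4 + W + x (F(x, W) = (x + W) - 4 = (W + x) - 4 = -4 + W + x)
w(o(1)) + F(I, -9) = (10 - 35) + (-4 - 9 - 19/6) = -25 - 97/6 = -247/6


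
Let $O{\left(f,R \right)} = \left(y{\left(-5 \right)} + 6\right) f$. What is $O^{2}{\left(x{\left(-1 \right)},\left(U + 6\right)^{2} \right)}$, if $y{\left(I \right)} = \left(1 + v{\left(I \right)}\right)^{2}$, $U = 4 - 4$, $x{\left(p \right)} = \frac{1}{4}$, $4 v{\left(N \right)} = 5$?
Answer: $\frac{31329}{4096} \approx 7.6487$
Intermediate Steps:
$v{\left(N \right)} = \frac{5}{4}$ ($v{\left(N \right)} = \frac{1}{4} \cdot 5 = \frac{5}{4}$)
$x{\left(p \right)} = \frac{1}{4}$
$U = 0$
$y{\left(I \right)} = \frac{81}{16}$ ($y{\left(I \right)} = \left(1 + \frac{5}{4}\right)^{2} = \left(\frac{9}{4}\right)^{2} = \frac{81}{16}$)
$O{\left(f,R \right)} = \frac{177 f}{16}$ ($O{\left(f,R \right)} = \left(\frac{81}{16} + 6\right) f = \frac{177 f}{16}$)
$O^{2}{\left(x{\left(-1 \right)},\left(U + 6\right)^{2} \right)} = \left(\frac{177}{16} \cdot \frac{1}{4}\right)^{2} = \left(\frac{177}{64}\right)^{2} = \frac{31329}{4096}$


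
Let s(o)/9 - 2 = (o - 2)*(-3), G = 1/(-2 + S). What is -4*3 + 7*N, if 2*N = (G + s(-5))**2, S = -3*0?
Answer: 1193887/8 ≈ 1.4924e+5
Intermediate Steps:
S = 0
G = -1/2 (G = 1/(-2 + 0) = 1/(-2) = -1/2 ≈ -0.50000)
s(o) = 72 - 27*o (s(o) = 18 + 9*((o - 2)*(-3)) = 18 + 9*((-2 + o)*(-3)) = 18 + 9*(6 - 3*o) = 18 + (54 - 27*o) = 72 - 27*o)
N = 170569/8 (N = (-1/2 + (72 - 27*(-5)))**2/2 = (-1/2 + (72 + 135))**2/2 = (-1/2 + 207)**2/2 = (413/2)**2/2 = (1/2)*(170569/4) = 170569/8 ≈ 21321.)
-4*3 + 7*N = -4*3 + 7*(170569/8) = -12 + 1193983/8 = 1193887/8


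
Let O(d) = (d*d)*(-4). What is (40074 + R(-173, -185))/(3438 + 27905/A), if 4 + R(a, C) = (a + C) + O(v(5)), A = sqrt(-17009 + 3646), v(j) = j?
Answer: 1819854266328/158727264397 + 1105372860*I*sqrt(13363)/158727264397 ≈ 11.465 + 0.80503*I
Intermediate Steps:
A = I*sqrt(13363) (A = sqrt(-13363) = I*sqrt(13363) ≈ 115.6*I)
O(d) = -4*d**2 (O(d) = d**2*(-4) = -4*d**2)
R(a, C) = -104 + C + a (R(a, C) = -4 + ((a + C) - 4*5**2) = -4 + ((C + a) - 4*25) = -4 + ((C + a) - 100) = -4 + (-100 + C + a) = -104 + C + a)
(40074 + R(-173, -185))/(3438 + 27905/A) = (40074 + (-104 - 185 - 173))/(3438 + 27905/((I*sqrt(13363)))) = (40074 - 462)/(3438 + 27905*(-I*sqrt(13363)/13363)) = 39612/(3438 - 27905*I*sqrt(13363)/13363)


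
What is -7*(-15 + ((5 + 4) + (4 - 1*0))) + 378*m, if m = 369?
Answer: 139496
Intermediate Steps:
-7*(-15 + ((5 + 4) + (4 - 1*0))) + 378*m = -7*(-15 + ((5 + 4) + (4 - 1*0))) + 378*369 = -7*(-15 + (9 + (4 + 0))) + 139482 = -7*(-15 + (9 + 4)) + 139482 = -7*(-15 + 13) + 139482 = -7*(-2) + 139482 = 14 + 139482 = 139496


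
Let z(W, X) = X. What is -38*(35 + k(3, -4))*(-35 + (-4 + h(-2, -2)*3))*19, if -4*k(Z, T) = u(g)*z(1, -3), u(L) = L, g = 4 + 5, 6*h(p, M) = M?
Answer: 1205740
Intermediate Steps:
h(p, M) = M/6
g = 9
k(Z, T) = 27/4 (k(Z, T) = -9*(-3)/4 = -1/4*(-27) = 27/4)
-38*(35 + k(3, -4))*(-35 + (-4 + h(-2, -2)*3))*19 = -38*(35 + 27/4)*(-35 + (-4 + ((1/6)*(-2))*3))*19 = -3173*(-35 + (-4 - 1/3*3))/2*19 = -3173*(-35 + (-4 - 1))/2*19 = -3173*(-35 - 5)/2*19 = -3173*(-40)/2*19 = -38*(-1670)*19 = 63460*19 = 1205740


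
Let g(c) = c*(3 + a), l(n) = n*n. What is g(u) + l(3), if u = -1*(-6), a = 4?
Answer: 51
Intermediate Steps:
l(n) = n²
u = 6
g(c) = 7*c (g(c) = c*(3 + 4) = c*7 = 7*c)
g(u) + l(3) = 7*6 + 3² = 42 + 9 = 51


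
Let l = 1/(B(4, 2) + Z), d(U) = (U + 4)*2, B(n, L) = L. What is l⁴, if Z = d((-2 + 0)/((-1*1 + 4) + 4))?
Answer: 2401/18974736 ≈ 0.00012654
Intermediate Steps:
d(U) = 8 + 2*U (d(U) = (4 + U)*2 = 8 + 2*U)
Z = 52/7 (Z = 8 + 2*((-2 + 0)/((-1*1 + 4) + 4)) = 8 + 2*(-2/((-1 + 4) + 4)) = 8 + 2*(-2/(3 + 4)) = 8 + 2*(-2/7) = 8 - 4/7 = 52/7 ≈ 7.4286)
l = 7/66 (l = 1/(2 + 52/7) = 1/(66/7) = 7/66 ≈ 0.10606)
l⁴ = (7/66)⁴ = 2401/18974736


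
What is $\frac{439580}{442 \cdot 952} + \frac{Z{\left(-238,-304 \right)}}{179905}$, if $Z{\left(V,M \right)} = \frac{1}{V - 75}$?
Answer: $\frac{6188216466979}{5923614636940} \approx 1.0447$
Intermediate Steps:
$Z{\left(V,M \right)} = \frac{1}{-75 + V}$
$\frac{439580}{442 \cdot 952} + \frac{Z{\left(-238,-304 \right)}}{179905} = \frac{439580}{442 \cdot 952} + \frac{1}{\left(-75 - 238\right) 179905} = \frac{439580}{420784} + \frac{1}{-313} \cdot \frac{1}{179905} = 439580 \cdot \frac{1}{420784} - \frac{1}{56310265} = \frac{109895}{105196} - \frac{1}{56310265} = \frac{6188216466979}{5923614636940}$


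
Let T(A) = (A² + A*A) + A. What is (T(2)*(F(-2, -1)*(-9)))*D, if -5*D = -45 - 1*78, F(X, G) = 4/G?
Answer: 8856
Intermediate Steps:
D = 123/5 (D = -(-45 - 1*78)/5 = -(-45 - 78)/5 = -⅕*(-123) = 123/5 ≈ 24.600)
T(A) = A + 2*A² (T(A) = (A² + A²) + A = 2*A² + A = A + 2*A²)
(T(2)*(F(-2, -1)*(-9)))*D = ((2*(1 + 2*2))*((4/(-1))*(-9)))*(123/5) = ((2*(1 + 4))*((4*(-1))*(-9)))*(123/5) = ((2*5)*(-4*(-9)))*(123/5) = (10*36)*(123/5) = 360*(123/5) = 8856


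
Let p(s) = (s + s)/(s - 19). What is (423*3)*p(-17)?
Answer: 2397/2 ≈ 1198.5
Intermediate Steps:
p(s) = 2*s/(-19 + s) (p(s) = (2*s)/(-19 + s) = 2*s/(-19 + s))
(423*3)*p(-17) = (423*3)*(2*(-17)/(-19 - 17)) = 1269*(2*(-17)/(-36)) = 1269*(2*(-17)*(-1/36)) = 1269*(17/18) = 2397/2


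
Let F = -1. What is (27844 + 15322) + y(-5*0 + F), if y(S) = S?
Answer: 43165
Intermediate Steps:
(27844 + 15322) + y(-5*0 + F) = (27844 + 15322) + (-5*0 - 1) = 43166 + (0 - 1) = 43166 - 1 = 43165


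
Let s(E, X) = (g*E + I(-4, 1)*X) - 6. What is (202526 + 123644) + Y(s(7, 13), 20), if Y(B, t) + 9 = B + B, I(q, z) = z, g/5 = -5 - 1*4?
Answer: 325545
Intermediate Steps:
g = -45 (g = 5*(-5 - 1*4) = 5*(-5 - 4) = 5*(-9) = -45)
s(E, X) = -6 + X - 45*E (s(E, X) = (-45*E + 1*X) - 6 = (-45*E + X) - 6 = (X - 45*E) - 6 = -6 + X - 45*E)
Y(B, t) = -9 + 2*B (Y(B, t) = -9 + (B + B) = -9 + 2*B)
(202526 + 123644) + Y(s(7, 13), 20) = (202526 + 123644) + (-9 + 2*(-6 + 13 - 45*7)) = 326170 + (-9 + 2*(-6 + 13 - 315)) = 326170 + (-9 + 2*(-308)) = 326170 + (-9 - 616) = 326170 - 625 = 325545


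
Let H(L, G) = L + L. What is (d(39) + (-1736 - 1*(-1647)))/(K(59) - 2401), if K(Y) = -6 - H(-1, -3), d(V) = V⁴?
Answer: -2313352/2405 ≈ -961.89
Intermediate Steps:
H(L, G) = 2*L
K(Y) = -4 (K(Y) = -6 - 2*(-1) = -6 - 1*(-2) = -6 + 2 = -4)
(d(39) + (-1736 - 1*(-1647)))/(K(59) - 2401) = (39⁴ + (-1736 - 1*(-1647)))/(-4 - 2401) = (2313441 + (-1736 + 1647))/(-2405) = (2313441 - 89)*(-1/2405) = 2313352*(-1/2405) = -2313352/2405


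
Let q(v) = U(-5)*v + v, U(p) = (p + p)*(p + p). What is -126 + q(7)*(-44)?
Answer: -31234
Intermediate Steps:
U(p) = 4*p² (U(p) = (2*p)*(2*p) = 4*p²)
q(v) = 101*v (q(v) = (4*(-5)²)*v + v = (4*25)*v + v = 100*v + v = 101*v)
-126 + q(7)*(-44) = -126 + (101*7)*(-44) = -126 + 707*(-44) = -126 - 31108 = -31234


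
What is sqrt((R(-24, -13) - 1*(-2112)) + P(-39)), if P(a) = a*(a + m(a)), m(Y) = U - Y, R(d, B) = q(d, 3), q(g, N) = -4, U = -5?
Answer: 7*sqrt(47) ≈ 47.990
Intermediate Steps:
R(d, B) = -4
m(Y) = -5 - Y
P(a) = -5*a (P(a) = a*(a + (-5 - a)) = a*(-5) = -5*a)
sqrt((R(-24, -13) - 1*(-2112)) + P(-39)) = sqrt((-4 - 1*(-2112)) - 5*(-39)) = sqrt((-4 + 2112) + 195) = sqrt(2108 + 195) = sqrt(2303) = 7*sqrt(47)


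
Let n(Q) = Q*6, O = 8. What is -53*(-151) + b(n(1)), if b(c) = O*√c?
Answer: 8003 + 8*√6 ≈ 8022.6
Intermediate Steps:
n(Q) = 6*Q
b(c) = 8*√c
-53*(-151) + b(n(1)) = -53*(-151) + 8*√(6*1) = 8003 + 8*√6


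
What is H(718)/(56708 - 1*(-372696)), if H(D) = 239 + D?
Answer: 957/429404 ≈ 0.0022287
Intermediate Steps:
H(718)/(56708 - 1*(-372696)) = (239 + 718)/(56708 - 1*(-372696)) = 957/(56708 + 372696) = 957/429404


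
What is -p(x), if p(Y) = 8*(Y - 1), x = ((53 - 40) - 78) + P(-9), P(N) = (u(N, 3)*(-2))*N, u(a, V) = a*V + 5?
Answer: 3696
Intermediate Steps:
u(a, V) = 5 + V*a (u(a, V) = V*a + 5 = 5 + V*a)
P(N) = N*(-10 - 6*N) (P(N) = ((5 + 3*N)*(-2))*N = (-10 - 6*N)*N = N*(-10 - 6*N))
x = -461 (x = ((53 - 40) - 78) - 2*(-9)*(5 + 3*(-9)) = (13 - 78) - 2*(-9)*(5 - 27) = -65 - 2*(-9)*(-22) = -65 - 396 = -461)
p(Y) = -8 + 8*Y (p(Y) = 8*(-1 + Y) = -8 + 8*Y)
-p(x) = -(-8 + 8*(-461)) = -(-8 - 3688) = -1*(-3696) = 3696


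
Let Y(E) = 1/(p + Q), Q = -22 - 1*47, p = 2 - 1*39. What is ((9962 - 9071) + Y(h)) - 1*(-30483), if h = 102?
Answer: 3325643/106 ≈ 31374.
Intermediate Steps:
p = -37 (p = 2 - 39 = -37)
Q = -69 (Q = -22 - 47 = -69)
Y(E) = -1/106 (Y(E) = 1/(-37 - 69) = 1/(-106) = -1/106)
((9962 - 9071) + Y(h)) - 1*(-30483) = ((9962 - 9071) - 1/106) - 1*(-30483) = (891 - 1/106) + 30483 = 94445/106 + 30483 = 3325643/106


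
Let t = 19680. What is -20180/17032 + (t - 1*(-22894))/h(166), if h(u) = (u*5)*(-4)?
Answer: -49507373/3534140 ≈ -14.008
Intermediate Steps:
h(u) = -20*u (h(u) = (5*u)*(-4) = -20*u)
-20180/17032 + (t - 1*(-22894))/h(166) = -20180/17032 + (19680 - 1*(-22894))/((-20*166)) = -20180*1/17032 + (19680 + 22894)/(-3320) = -5045/4258 + 42574*(-1/3320) = -5045/4258 - 21287/1660 = -49507373/3534140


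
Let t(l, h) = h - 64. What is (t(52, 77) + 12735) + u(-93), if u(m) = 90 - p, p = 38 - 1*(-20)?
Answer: 12780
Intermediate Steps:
t(l, h) = -64 + h
p = 58 (p = 38 + 20 = 58)
u(m) = 32 (u(m) = 90 - 1*58 = 90 - 58 = 32)
(t(52, 77) + 12735) + u(-93) = ((-64 + 77) + 12735) + 32 = (13 + 12735) + 32 = 12748 + 32 = 12780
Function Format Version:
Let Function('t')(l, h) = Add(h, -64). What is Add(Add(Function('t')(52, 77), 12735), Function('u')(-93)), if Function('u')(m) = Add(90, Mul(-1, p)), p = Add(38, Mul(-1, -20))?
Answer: 12780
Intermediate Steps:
Function('t')(l, h) = Add(-64, h)
p = 58 (p = Add(38, 20) = 58)
Function('u')(m) = 32 (Function('u')(m) = Add(90, Mul(-1, 58)) = Add(90, -58) = 32)
Add(Add(Function('t')(52, 77), 12735), Function('u')(-93)) = Add(Add(Add(-64, 77), 12735), 32) = Add(Add(13, 12735), 32) = Add(12748, 32) = 12780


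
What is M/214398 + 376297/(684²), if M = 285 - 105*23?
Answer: 4426710607/5572632816 ≈ 0.79437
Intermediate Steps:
M = -2130 (M = 285 - 2415 = -2130)
M/214398 + 376297/(684²) = -2130/214398 + 376297/(684²) = -2130*1/214398 + 376297/467856 = -355/35733 + 376297*(1/467856) = -355/35733 + 376297/467856 = 4426710607/5572632816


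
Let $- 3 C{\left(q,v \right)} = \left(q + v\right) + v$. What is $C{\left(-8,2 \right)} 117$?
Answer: $156$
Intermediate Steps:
$C{\left(q,v \right)} = - \frac{2 v}{3} - \frac{q}{3}$ ($C{\left(q,v \right)} = - \frac{\left(q + v\right) + v}{3} = - \frac{q + 2 v}{3} = - \frac{2 v}{3} - \frac{q}{3}$)
$C{\left(-8,2 \right)} 117 = \left(\left(- \frac{2}{3}\right) 2 - - \frac{8}{3}\right) 117 = \left(- \frac{4}{3} + \frac{8}{3}\right) 117 = \frac{4}{3} \cdot 117 = 156$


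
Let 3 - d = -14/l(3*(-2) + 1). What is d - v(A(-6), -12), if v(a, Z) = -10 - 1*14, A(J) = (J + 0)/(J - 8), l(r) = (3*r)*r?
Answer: 2039/75 ≈ 27.187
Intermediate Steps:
l(r) = 3*r²
A(J) = J/(-8 + J)
v(a, Z) = -24 (v(a, Z) = -10 - 14 = -24)
d = 239/75 (d = 3 - (-14)/(3*(3*(-2) + 1)²) = 3 - (-14)/(3*(-6 + 1)²) = 3 - (-14)/(3*(-5)²) = 3 - (-14)/(3*25) = 3 - (-14)/75 = 3 - 1*(-14/75) = 3 + 14/75 = 239/75 ≈ 3.1867)
d - v(A(-6), -12) = 239/75 - 1*(-24) = 239/75 + 24 = 2039/75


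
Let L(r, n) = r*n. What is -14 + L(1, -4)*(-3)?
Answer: -2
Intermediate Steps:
L(r, n) = n*r
-14 + L(1, -4)*(-3) = -14 - 4*1*(-3) = -14 - 4*(-3) = -14 + 12 = -2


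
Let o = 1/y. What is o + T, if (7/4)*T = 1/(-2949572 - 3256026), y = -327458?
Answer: -22374509/7112254484594 ≈ -3.1459e-6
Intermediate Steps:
T = -2/21719593 (T = 4/(7*(-2949572 - 3256026)) = (4/7)/(-6205598) = (4/7)*(-1/6205598) = -2/21719593 ≈ -9.2083e-8)
o = -1/327458 (o = 1/(-327458) = -1/327458 ≈ -3.0538e-6)
o + T = -1/327458 - 2/21719593 = -22374509/7112254484594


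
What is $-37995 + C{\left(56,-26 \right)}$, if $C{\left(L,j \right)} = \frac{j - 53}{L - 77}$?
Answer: $- \frac{797816}{21} \approx -37991.0$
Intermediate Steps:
$C{\left(L,j \right)} = \frac{-53 + j}{-77 + L}$
$-37995 + C{\left(56,-26 \right)} = -37995 + \frac{-53 - 26}{-77 + 56} = -37995 + \frac{1}{-21} \left(-79\right) = -37995 - - \frac{79}{21} = -37995 + \frac{79}{21} = - \frac{797816}{21}$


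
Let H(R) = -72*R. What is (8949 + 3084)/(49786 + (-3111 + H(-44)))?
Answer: 12033/49843 ≈ 0.24142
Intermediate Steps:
(8949 + 3084)/(49786 + (-3111 + H(-44))) = (8949 + 3084)/(49786 + (-3111 - 72*(-44))) = 12033/(49786 + (-3111 + 3168)) = 12033/(49786 + 57) = 12033/49843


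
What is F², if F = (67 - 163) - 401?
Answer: 247009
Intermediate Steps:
F = -497 (F = -96 - 401 = -497)
F² = (-497)² = 247009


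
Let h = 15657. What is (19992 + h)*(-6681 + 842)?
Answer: -208154511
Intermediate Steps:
(19992 + h)*(-6681 + 842) = (19992 + 15657)*(-6681 + 842) = 35649*(-5839) = -208154511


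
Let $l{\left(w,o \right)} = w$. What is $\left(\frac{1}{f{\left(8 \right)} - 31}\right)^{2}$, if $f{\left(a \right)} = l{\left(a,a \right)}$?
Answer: $\frac{1}{529} \approx 0.0018904$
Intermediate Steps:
$f{\left(a \right)} = a$
$\left(\frac{1}{f{\left(8 \right)} - 31}\right)^{2} = \left(\frac{1}{8 - 31}\right)^{2} = \left(\frac{1}{-23}\right)^{2} = \left(- \frac{1}{23}\right)^{2} = \frac{1}{529}$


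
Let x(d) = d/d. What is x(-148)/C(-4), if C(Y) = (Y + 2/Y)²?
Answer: 4/81 ≈ 0.049383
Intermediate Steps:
x(d) = 1
x(-148)/C(-4) = 1/((2 + (-4)²)²/(-4)²) = 1/((2 + 16)²/16) = 1/((1/16)*18²) = 1/((1/16)*324) = 1/(81/4) = 1*(4/81) = 4/81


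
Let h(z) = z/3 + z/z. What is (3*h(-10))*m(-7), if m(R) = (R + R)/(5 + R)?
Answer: -49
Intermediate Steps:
m(R) = 2*R/(5 + R) (m(R) = (2*R)/(5 + R) = 2*R/(5 + R))
h(z) = 1 + z/3 (h(z) = z*(⅓) + 1 = z/3 + 1 = 1 + z/3)
(3*h(-10))*m(-7) = (3*(1 + (⅓)*(-10)))*(2*(-7)/(5 - 7)) = (3*(1 - 10/3))*(2*(-7)/(-2)) = (3*(-7/3))*(2*(-7)*(-½)) = -7*7 = -49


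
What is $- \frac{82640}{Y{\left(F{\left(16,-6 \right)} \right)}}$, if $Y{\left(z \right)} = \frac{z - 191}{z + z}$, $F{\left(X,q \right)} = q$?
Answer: $- \frac{991680}{197} \approx -5033.9$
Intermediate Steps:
$Y{\left(z \right)} = \frac{-191 + z}{2 z}$
$- \frac{82640}{Y{\left(F{\left(16,-6 \right)} \right)}} = - \frac{82640}{\frac{1}{2} \frac{1}{-6} \left(-191 - 6\right)} = - \frac{82640}{\frac{1}{2} \left(- \frac{1}{6}\right) \left(-197\right)} = - \frac{82640}{\frac{197}{12}} = \left(-82640\right) \frac{12}{197} = - \frac{991680}{197}$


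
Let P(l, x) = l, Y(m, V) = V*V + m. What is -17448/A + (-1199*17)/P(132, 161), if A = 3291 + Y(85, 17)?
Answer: -7000621/43980 ≈ -159.18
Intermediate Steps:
Y(m, V) = m + V² (Y(m, V) = V² + m = m + V²)
A = 3665 (A = 3291 + (85 + 17²) = 3291 + (85 + 289) = 3291 + 374 = 3665)
-17448/A + (-1199*17)/P(132, 161) = -17448/3665 - 1199*17/132 = -17448*1/3665 - 20383*1/132 = -17448/3665 - 1853/12 = -7000621/43980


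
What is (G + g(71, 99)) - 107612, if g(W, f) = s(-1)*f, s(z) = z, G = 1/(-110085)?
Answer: -11857365436/110085 ≈ -1.0771e+5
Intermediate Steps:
G = -1/110085 ≈ -9.0839e-6
g(W, f) = -f
(G + g(71, 99)) - 107612 = (-1/110085 - 1*99) - 107612 = (-1/110085 - 99) - 107612 = -10898416/110085 - 107612 = -11857365436/110085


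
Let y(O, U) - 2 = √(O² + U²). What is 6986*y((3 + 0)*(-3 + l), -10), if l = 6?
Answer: 13972 + 6986*√181 ≈ 1.0796e+5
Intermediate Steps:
y(O, U) = 2 + √(O² + U²)
6986*y((3 + 0)*(-3 + l), -10) = 6986*(2 + √(((3 + 0)*(-3 + 6))² + (-10)²)) = 6986*(2 + √((3*3)² + 100)) = 6986*(2 + √(9² + 100)) = 6986*(2 + √(81 + 100)) = 6986*(2 + √181) = 13972 + 6986*√181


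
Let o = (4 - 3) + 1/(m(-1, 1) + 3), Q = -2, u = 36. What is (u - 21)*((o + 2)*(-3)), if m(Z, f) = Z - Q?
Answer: -585/4 ≈ -146.25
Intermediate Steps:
m(Z, f) = 2 + Z (m(Z, f) = Z - 1*(-2) = Z + 2 = 2 + Z)
o = 5/4 (o = (4 - 3) + 1/((2 - 1) + 3) = 1 + 1/(1 + 3) = 1 + 1/4 = 1 + ¼ = 5/4 ≈ 1.2500)
(u - 21)*((o + 2)*(-3)) = (36 - 21)*((5/4 + 2)*(-3)) = 15*((13/4)*(-3)) = 15*(-39/4) = -585/4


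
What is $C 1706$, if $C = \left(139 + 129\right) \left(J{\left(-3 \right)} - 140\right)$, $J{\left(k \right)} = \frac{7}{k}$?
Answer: $- \frac{195227816}{3} \approx -6.5076 \cdot 10^{7}$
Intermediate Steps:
$C = - \frac{114436}{3}$ ($C = \left(139 + 129\right) \left(\frac{7}{-3} - 140\right) = 268 \left(7 \left(- \frac{1}{3}\right) - 140\right) = 268 \left(- \frac{7}{3} - 140\right) = 268 \left(- \frac{427}{3}\right) = - \frac{114436}{3} \approx -38145.0$)
$C 1706 = \left(- \frac{114436}{3}\right) 1706 = - \frac{195227816}{3}$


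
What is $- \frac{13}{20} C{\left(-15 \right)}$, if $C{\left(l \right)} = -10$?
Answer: $\frac{13}{2} \approx 6.5$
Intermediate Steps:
$- \frac{13}{20} C{\left(-15 \right)} = - \frac{13}{20} \left(-10\right) = \left(-13\right) \frac{1}{20} \left(-10\right) = \left(- \frac{13}{20}\right) \left(-10\right) = \frac{13}{2}$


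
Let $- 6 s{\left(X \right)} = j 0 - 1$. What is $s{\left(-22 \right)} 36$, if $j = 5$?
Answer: $6$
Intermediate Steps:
$s{\left(X \right)} = \frac{1}{6}$ ($s{\left(X \right)} = - \frac{5 \cdot 0 - 1}{6} = - \frac{0 - 1}{6} = \left(- \frac{1}{6}\right) \left(-1\right) = \frac{1}{6}$)
$s{\left(-22 \right)} 36 = \frac{1}{6} \cdot 36 = 6$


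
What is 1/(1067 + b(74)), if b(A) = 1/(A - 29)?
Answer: 45/48016 ≈ 0.00093719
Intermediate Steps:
b(A) = 1/(-29 + A)
1/(1067 + b(74)) = 1/(1067 + 1/(-29 + 74)) = 1/(1067 + 1/45) = 1/(48016/45) = 45/48016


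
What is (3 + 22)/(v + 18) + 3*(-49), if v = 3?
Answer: -3062/21 ≈ -145.81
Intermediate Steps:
(3 + 22)/(v + 18) + 3*(-49) = (3 + 22)/(3 + 18) + 3*(-49) = 25/21 - 147 = -3062/21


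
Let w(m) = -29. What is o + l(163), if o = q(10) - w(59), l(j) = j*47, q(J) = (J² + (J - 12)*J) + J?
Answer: 7780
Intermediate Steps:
q(J) = J + J² + J*(-12 + J) (q(J) = (J² + (-12 + J)*J) + J = (J² + J*(-12 + J)) + J = J + J² + J*(-12 + J))
l(j) = 47*j
o = 119 (o = 10*(-11 + 2*10) - 1*(-29) = 10*(-11 + 20) + 29 = 10*9 + 29 = 90 + 29 = 119)
o + l(163) = 119 + 47*163 = 119 + 7661 = 7780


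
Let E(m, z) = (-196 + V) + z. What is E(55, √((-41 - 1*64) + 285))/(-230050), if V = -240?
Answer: 218/115025 - 3*√5/115025 ≈ 0.0018369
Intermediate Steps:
E(m, z) = -436 + z (E(m, z) = (-196 - 240) + z = -436 + z)
E(55, √((-41 - 1*64) + 285))/(-230050) = (-436 + √((-41 - 1*64) + 285))/(-230050) = (-436 + √((-41 - 64) + 285))*(-1/230050) = (-436 + √(-105 + 285))*(-1/230050) = (-436 + √180)*(-1/230050) = (-436 + 6*√5)*(-1/230050) = 218/115025 - 3*√5/115025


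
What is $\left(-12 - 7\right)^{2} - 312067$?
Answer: $-311706$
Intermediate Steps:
$\left(-12 - 7\right)^{2} - 312067 = \left(-19\right)^{2} - 312067 = 361 - 312067 = -311706$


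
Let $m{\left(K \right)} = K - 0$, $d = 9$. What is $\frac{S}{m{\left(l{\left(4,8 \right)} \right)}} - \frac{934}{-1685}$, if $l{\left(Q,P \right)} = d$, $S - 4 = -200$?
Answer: $- \frac{321854}{15165} \approx -21.223$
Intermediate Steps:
$S = -196$ ($S = 4 - 200 = -196$)
$l{\left(Q,P \right)} = 9$
$m{\left(K \right)} = K$ ($m{\left(K \right)} = K + 0 = K$)
$\frac{S}{m{\left(l{\left(4,8 \right)} \right)}} - \frac{934}{-1685} = - \frac{196}{9} - \frac{934}{-1685} = \left(-196\right) \frac{1}{9} - - \frac{934}{1685} = - \frac{196}{9} + \frac{934}{1685} = - \frac{321854}{15165}$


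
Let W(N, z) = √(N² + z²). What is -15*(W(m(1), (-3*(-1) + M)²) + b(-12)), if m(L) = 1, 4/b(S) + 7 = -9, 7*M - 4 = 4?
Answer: 15/4 - 15*√709682/49 ≈ -254.14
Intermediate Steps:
M = 8/7 (M = 4/7 + (⅐)*4 = 4/7 + 4/7 = 8/7 ≈ 1.1429)
b(S) = -¼ (b(S) = 4/(-7 - 9) = 4/(-16) = 4*(-1/16) = -¼)
-15*(W(m(1), (-3*(-1) + M)²) + b(-12)) = -15*(√(1² + ((-3*(-1) + 8/7)²)²) - ¼) = -15*(√(1 + ((3 + 8/7)²)²) - ¼) = -15*(√(1 + ((29/7)²)²) - ¼) = -15*(√(1 + (841/49)²) - ¼) = -15*(√(1 + 707281/2401) - ¼) = -15*(√(709682/2401) - ¼) = -15*(√709682/49 - ¼) = -15*(-¼ + √709682/49) = 15/4 - 15*√709682/49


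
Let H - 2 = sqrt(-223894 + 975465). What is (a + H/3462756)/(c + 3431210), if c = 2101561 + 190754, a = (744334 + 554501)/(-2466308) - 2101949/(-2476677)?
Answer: 189226379108128799/3362789297161149072116900 + sqrt(751571)/19819170534900 ≈ 5.6314e-8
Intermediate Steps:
a = 1967258862997/6108248298516 (a = 1298835*(-1/2466308) - 2101949*(-1/2476677) = -1298835/2466308 + 2101949/2476677 = 1967258862997/6108248298516 ≈ 0.32207)
c = 2292315
H = 2 + sqrt(751571) (H = 2 + sqrt(-223894 + 975465) = 2 + sqrt(751571) ≈ 868.93)
(a + H/3462756)/(c + 3431210) = (1967258862997/6108248298516 + (2 + sqrt(751571))/3462756)/(2292315 + 3431210) = (1967258862997/6108248298516 + (2 + sqrt(751571))*(1/3462756))/5723525 = (1967258862997/6108248298516 + (1/1731378 + sqrt(751571)/3462756))*(1/5723525) = (189226379108128799/587538151254890836 + sqrt(751571)/3462756)*(1/5723525) = 189226379108128799/3362789297161149072116900 + sqrt(751571)/19819170534900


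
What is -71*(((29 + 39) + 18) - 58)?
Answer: -1988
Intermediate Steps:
-71*(((29 + 39) + 18) - 58) = -71*((68 + 18) - 58) = -71*(86 - 58) = -71*28 = -1988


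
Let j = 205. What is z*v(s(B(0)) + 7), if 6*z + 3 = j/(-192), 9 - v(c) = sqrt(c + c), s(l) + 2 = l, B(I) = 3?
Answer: -3905/1152 ≈ -3.3898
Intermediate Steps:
s(l) = -2 + l
v(c) = 9 - sqrt(2)*sqrt(c) (v(c) = 9 - sqrt(c + c) = 9 - sqrt(2*c) = 9 - sqrt(2)*sqrt(c))
z = -781/1152 (z = -1/2 + (205/(-192))/6 = -1/2 + (205*(-1/192))/6 = -1/2 + (1/6)*(-205/192) = -1/2 - 205/1152 = -781/1152 ≈ -0.67795)
z*v(s(B(0)) + 7) = -781*(9 - sqrt(2)*sqrt((-2 + 3) + 7))/1152 = -781*(9 - sqrt(2)*sqrt(1 + 7))/1152 = -781*(9 - sqrt(2)*sqrt(8))/1152 = -781*(9 - sqrt(2)*2*sqrt(2))/1152 = -781*(9 - 4)/1152 = -781/1152*5 = -3905/1152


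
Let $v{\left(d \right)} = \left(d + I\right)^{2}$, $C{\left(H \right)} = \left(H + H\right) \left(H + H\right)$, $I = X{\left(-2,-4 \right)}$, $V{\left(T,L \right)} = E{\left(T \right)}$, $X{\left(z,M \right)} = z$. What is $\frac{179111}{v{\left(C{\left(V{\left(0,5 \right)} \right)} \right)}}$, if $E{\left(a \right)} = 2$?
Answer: $\frac{179111}{196} \approx 913.83$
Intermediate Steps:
$V{\left(T,L \right)} = 2$
$I = -2$
$C{\left(H \right)} = 4 H^{2}$ ($C{\left(H \right)} = 2 H 2 H = 4 H^{2}$)
$v{\left(d \right)} = \left(-2 + d\right)^{2}$ ($v{\left(d \right)} = \left(d - 2\right)^{2} = \left(-2 + d\right)^{2}$)
$\frac{179111}{v{\left(C{\left(V{\left(0,5 \right)} \right)} \right)}} = \frac{179111}{\left(-2 + 4 \cdot 2^{2}\right)^{2}} = \frac{179111}{\left(-2 + 4 \cdot 4\right)^{2}} = \frac{179111}{\left(-2 + 16\right)^{2}} = \frac{179111}{14^{2}} = \frac{179111}{196}$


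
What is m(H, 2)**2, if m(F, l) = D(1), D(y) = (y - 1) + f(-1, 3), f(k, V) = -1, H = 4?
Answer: 1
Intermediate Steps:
D(y) = -2 + y (D(y) = (y - 1) - 1 = (-1 + y) - 1 = -2 + y)
m(F, l) = -1 (m(F, l) = -2 + 1 = -1)
m(H, 2)**2 = (-1)**2 = 1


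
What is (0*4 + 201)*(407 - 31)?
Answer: 75576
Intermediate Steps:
(0*4 + 201)*(407 - 31) = (0 + 201)*376 = 201*376 = 75576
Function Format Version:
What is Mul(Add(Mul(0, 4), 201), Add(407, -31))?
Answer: 75576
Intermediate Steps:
Mul(Add(Mul(0, 4), 201), Add(407, -31)) = Mul(Add(0, 201), 376) = Mul(201, 376) = 75576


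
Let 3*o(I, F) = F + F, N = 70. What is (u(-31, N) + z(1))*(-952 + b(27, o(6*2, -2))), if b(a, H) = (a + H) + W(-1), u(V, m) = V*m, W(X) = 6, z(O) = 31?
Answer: 1968593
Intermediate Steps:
o(I, F) = 2*F/3 (o(I, F) = (F + F)/3 = (2*F)/3 = 2*F/3)
b(a, H) = 6 + H + a (b(a, H) = (a + H) + 6 = (H + a) + 6 = 6 + H + a)
(u(-31, N) + z(1))*(-952 + b(27, o(6*2, -2))) = (-31*70 + 31)*(-952 + (6 + (2/3)*(-2) + 27)) = (-2170 + 31)*(-952 + (6 - 4/3 + 27)) = -2139*(-952 + 95/3) = -2139*(-2761/3) = 1968593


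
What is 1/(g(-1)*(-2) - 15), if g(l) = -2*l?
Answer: -1/19 ≈ -0.052632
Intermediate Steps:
1/(g(-1)*(-2) - 15) = 1/(-2*(-1)*(-2) - 15) = 1/(2*(-2) - 15) = 1/(-4 - 15) = 1/(-19) = -1/19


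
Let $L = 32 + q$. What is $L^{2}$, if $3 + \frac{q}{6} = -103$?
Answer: $364816$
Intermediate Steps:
$q = -636$ ($q = -18 + 6 \left(-103\right) = -18 - 618 = -636$)
$L = -604$ ($L = 32 - 636 = -604$)
$L^{2} = \left(-604\right)^{2} = 364816$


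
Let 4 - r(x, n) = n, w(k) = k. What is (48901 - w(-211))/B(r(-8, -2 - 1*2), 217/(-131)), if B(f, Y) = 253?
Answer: 49112/253 ≈ 194.12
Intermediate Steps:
r(x, n) = 4 - n
(48901 - w(-211))/B(r(-8, -2 - 1*2), 217/(-131)) = (48901 - 1*(-211))/253 = (48901 + 211)*(1/253) = 49112*(1/253) = 49112/253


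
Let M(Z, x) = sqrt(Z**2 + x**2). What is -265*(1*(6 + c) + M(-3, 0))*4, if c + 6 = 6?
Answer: -9540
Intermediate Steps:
c = 0 (c = -6 + 6 = 0)
-265*(1*(6 + c) + M(-3, 0))*4 = -265*(1*(6 + 0) + sqrt((-3)**2 + 0**2))*4 = -265*(1*6 + sqrt(9 + 0))*4 = -265*(6 + sqrt(9))*4 = -265*(6 + 3)*4 = -265*9*4 = -53*45*4 = -2385*4 = -9540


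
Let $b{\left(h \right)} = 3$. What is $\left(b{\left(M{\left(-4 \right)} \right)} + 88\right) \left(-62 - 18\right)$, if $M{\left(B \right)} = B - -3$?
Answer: $-7280$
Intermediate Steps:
$M{\left(B \right)} = 3 + B$ ($M{\left(B \right)} = B + 3 = 3 + B$)
$\left(b{\left(M{\left(-4 \right)} \right)} + 88\right) \left(-62 - 18\right) = \left(3 + 88\right) \left(-62 - 18\right) = 91 \left(-80\right) = -7280$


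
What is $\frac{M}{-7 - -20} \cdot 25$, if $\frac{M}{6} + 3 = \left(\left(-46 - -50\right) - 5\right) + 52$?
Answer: $\frac{7200}{13} \approx 553.85$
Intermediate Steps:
$M = 288$ ($M = -18 + 6 \left(\left(\left(-46 - -50\right) - 5\right) + 52\right) = -18 + 6 \left(\left(\left(-46 + 50\right) - 5\right) + 52\right) = -18 + 6 \left(\left(4 - 5\right) + 52\right) = -18 + 6 \left(-1 + 52\right) = -18 + 6 \cdot 51 = -18 + 306 = 288$)
$\frac{M}{-7 - -20} \cdot 25 = \frac{288}{-7 - -20} \cdot 25 = \frac{288}{-7 + 20} \cdot 25 = \frac{288}{13} \cdot 25 = \frac{7200}{13}$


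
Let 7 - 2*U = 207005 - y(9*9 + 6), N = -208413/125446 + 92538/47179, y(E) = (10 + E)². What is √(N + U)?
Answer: 2*I*√216283089414996456687483/2959208417 ≈ 314.32*I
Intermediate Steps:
N = 1775805021/5918416834 (N = -208413*1/125446 + 92538*(1/47179) = -208413/125446 + 92538/47179 = 1775805021/5918416834 ≈ 0.30005)
U = -197589/2 (U = 7/2 - (207005 - (10 + (9*9 + 6))²)/2 = 7/2 - (207005 - (10 + (81 + 6))²)/2 = 7/2 - (207005 - (10 + 87)²)/2 = 7/2 - (207005 - 1*97²)/2 = 7/2 - (207005 - 1*9409)/2 = 7/2 - (207005 - 9409)/2 = 7/2 - ½*197596 = 7/2 - 98798 = -197589/2 ≈ -98795.)
√(N + U) = √(1775805021/5918416834 - 197589/2) = √(-292352628050796/2959208417) = 2*I*√216283089414996456687483/2959208417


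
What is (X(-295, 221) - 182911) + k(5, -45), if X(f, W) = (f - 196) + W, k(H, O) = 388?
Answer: -182793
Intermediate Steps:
X(f, W) = -196 + W + f (X(f, W) = (-196 + f) + W = -196 + W + f)
(X(-295, 221) - 182911) + k(5, -45) = ((-196 + 221 - 295) - 182911) + 388 = (-270 - 182911) + 388 = -183181 + 388 = -182793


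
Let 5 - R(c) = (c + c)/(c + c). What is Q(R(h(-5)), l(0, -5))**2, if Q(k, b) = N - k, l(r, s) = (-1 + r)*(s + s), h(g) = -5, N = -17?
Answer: 441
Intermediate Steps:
R(c) = 4 (R(c) = 5 - (c + c)/(c + c) = 5 - 2*c/(2*c) = 5 - 2*c*1/(2*c) = 5 - 1*1 = 5 - 1 = 4)
l(r, s) = 2*s*(-1 + r) (l(r, s) = (-1 + r)*(2*s) = 2*s*(-1 + r))
Q(k, b) = -17 - k
Q(R(h(-5)), l(0, -5))**2 = (-17 - 1*4)**2 = (-17 - 4)**2 = (-21)**2 = 441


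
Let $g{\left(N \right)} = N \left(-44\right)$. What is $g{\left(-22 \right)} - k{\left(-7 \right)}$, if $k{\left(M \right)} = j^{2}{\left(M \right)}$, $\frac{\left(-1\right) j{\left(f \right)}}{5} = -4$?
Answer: $568$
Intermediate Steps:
$j{\left(f \right)} = 20$ ($j{\left(f \right)} = \left(-5\right) \left(-4\right) = 20$)
$g{\left(N \right)} = - 44 N$
$k{\left(M \right)} = 400$ ($k{\left(M \right)} = 20^{2} = 400$)
$g{\left(-22 \right)} - k{\left(-7 \right)} = \left(-44\right) \left(-22\right) - 400 = 968 - 400 = 568$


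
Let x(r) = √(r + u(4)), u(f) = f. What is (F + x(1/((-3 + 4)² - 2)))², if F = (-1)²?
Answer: (1 + √3)² ≈ 7.4641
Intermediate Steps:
x(r) = √(4 + r) (x(r) = √(r + 4) = √(4 + r))
F = 1
(F + x(1/((-3 + 4)² - 2)))² = (1 + √(4 + 1/((-3 + 4)² - 2)))² = (1 + √(4 + 1/(1² - 2)))² = (1 + √(4 + 1/(1 - 2)))² = (1 + √(4 + 1/(-1)))² = (1 + √(4 - 1))² = (1 + √3)²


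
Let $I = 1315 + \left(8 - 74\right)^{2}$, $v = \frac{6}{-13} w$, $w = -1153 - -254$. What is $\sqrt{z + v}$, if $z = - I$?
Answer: $\frac{i \sqrt{888277}}{13} \approx 72.499 i$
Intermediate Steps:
$w = -899$ ($w = -1153 + 254 = -899$)
$v = \frac{5394}{13}$ ($v = \frac{6}{-13} \left(-899\right) = 6 \left(- \frac{1}{13}\right) \left(-899\right) = \left(- \frac{6}{13}\right) \left(-899\right) = \frac{5394}{13} \approx 414.92$)
$I = 5671$ ($I = 1315 + \left(-66\right)^{2} = 1315 + 4356 = 5671$)
$z = -5671$ ($z = \left(-1\right) 5671 = -5671$)
$\sqrt{z + v} = \sqrt{-5671 + \frac{5394}{13}} = \sqrt{- \frac{68329}{13}} = \frac{i \sqrt{888277}}{13}$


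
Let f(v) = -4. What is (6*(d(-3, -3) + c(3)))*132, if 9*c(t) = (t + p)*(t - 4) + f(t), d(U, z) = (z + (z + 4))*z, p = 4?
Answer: 3784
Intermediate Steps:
d(U, z) = z*(4 + 2*z) (d(U, z) = (z + (4 + z))*z = (4 + 2*z)*z = z*(4 + 2*z))
c(t) = -4/9 + (-4 + t)*(4 + t)/9 (c(t) = ((t + 4)*(t - 4) - 4)/9 = ((4 + t)*(-4 + t) - 4)/9 = ((-4 + t)*(4 + t) - 4)/9 = (-4 + (-4 + t)*(4 + t))/9 = -4/9 + (-4 + t)*(4 + t)/9)
(6*(d(-3, -3) + c(3)))*132 = (6*(2*(-3)*(2 - 3) + (-20/9 + (⅑)*3²)))*132 = (6*(2*(-3)*(-1) + (-20/9 + (⅑)*9)))*132 = (6*(6 + (-20/9 + 1)))*132 = (6*(6 - 11/9))*132 = (6*(43/9))*132 = (86/3)*132 = 3784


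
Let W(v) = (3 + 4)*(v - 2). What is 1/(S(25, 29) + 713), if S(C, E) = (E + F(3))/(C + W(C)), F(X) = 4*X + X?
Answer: 93/66331 ≈ 0.0014021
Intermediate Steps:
F(X) = 5*X
W(v) = -14 + 7*v (W(v) = 7*(-2 + v) = -14 + 7*v)
S(C, E) = (15 + E)/(-14 + 8*C) (S(C, E) = (E + 5*3)/(C + (-14 + 7*C)) = (E + 15)/(-14 + 8*C) = (15 + E)/(-14 + 8*C))
1/(S(25, 29) + 713) = 1/((15 + 29)/(2*(-7 + 4*25)) + 713) = 1/((½)*44/(-7 + 100) + 713) = 1/((½)*44/93 + 713) = 1/((½)*(1/93)*44 + 713) = 1/(22/93 + 713) = 1/(66331/93) = 93/66331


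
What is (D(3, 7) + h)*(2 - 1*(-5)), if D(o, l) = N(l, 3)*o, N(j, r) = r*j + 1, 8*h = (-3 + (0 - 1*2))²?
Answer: 3871/8 ≈ 483.88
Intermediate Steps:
h = 25/8 (h = (-3 + (0 - 1*2))²/8 = (-3 + (0 - 2))²/8 = (-3 - 2)²/8 = (⅛)*(-5)² = (⅛)*25 = 25/8 ≈ 3.1250)
N(j, r) = 1 + j*r (N(j, r) = j*r + 1 = 1 + j*r)
D(o, l) = o*(1 + 3*l) (D(o, l) = (1 + l*3)*o = (1 + 3*l)*o = o*(1 + 3*l))
(D(3, 7) + h)*(2 - 1*(-5)) = (3*(1 + 3*7) + 25/8)*(2 - 1*(-5)) = (3*(1 + 21) + 25/8)*(2 + 5) = (3*22 + 25/8)*7 = (66 + 25/8)*7 = (553/8)*7 = 3871/8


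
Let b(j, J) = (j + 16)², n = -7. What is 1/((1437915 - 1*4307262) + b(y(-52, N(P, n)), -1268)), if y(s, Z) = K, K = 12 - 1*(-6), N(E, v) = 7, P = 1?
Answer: -1/2868191 ≈ -3.4865e-7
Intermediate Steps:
K = 18 (K = 12 + 6 = 18)
y(s, Z) = 18
b(j, J) = (16 + j)²
1/((1437915 - 1*4307262) + b(y(-52, N(P, n)), -1268)) = 1/((1437915 - 1*4307262) + (16 + 18)²) = 1/((1437915 - 4307262) + 34²) = 1/(-2869347 + 1156) = 1/(-2868191) = -1/2868191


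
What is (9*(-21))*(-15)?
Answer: 2835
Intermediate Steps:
(9*(-21))*(-15) = -189*(-15) = 2835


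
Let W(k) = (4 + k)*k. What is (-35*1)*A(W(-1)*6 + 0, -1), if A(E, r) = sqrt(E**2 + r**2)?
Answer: -175*sqrt(13) ≈ -630.97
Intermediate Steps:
W(k) = k*(4 + k)
(-35*1)*A(W(-1)*6 + 0, -1) = (-35*1)*sqrt((-(4 - 1)*6 + 0)**2 + (-1)**2) = -35*sqrt((-1*3*6 + 0)**2 + 1) = -35*sqrt((-3*6 + 0)**2 + 1) = -35*sqrt((-18 + 0)**2 + 1) = -35*sqrt((-18)**2 + 1) = -35*sqrt(324 + 1) = -175*sqrt(13)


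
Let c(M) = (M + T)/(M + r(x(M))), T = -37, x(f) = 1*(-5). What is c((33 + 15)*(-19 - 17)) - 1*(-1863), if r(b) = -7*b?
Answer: 3155824/1693 ≈ 1864.0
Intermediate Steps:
x(f) = -5
c(M) = (-37 + M)/(35 + M) (c(M) = (M - 37)/(M - 7*(-5)) = (-37 + M)/(M + 35) = (-37 + M)/(35 + M))
c((33 + 15)*(-19 - 17)) - 1*(-1863) = (-37 + (33 + 15)*(-19 - 17))/(35 + (33 + 15)*(-19 - 17)) - 1*(-1863) = (-37 + 48*(-36))/(35 + 48*(-36)) + 1863 = (-37 - 1728)/(35 - 1728) + 1863 = -1765/(-1693) + 1863 = -1/1693*(-1765) + 1863 = 1765/1693 + 1863 = 3155824/1693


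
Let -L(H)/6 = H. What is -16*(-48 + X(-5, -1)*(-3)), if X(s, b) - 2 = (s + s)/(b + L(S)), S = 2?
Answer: 11712/13 ≈ 900.92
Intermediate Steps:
L(H) = -6*H
X(s, b) = 2 + 2*s/(-12 + b) (X(s, b) = 2 + (s + s)/(b - 6*2) = 2 + (2*s)/(b - 12) = 2 + (2*s)/(-12 + b) = 2 + 2*s/(-12 + b))
-16*(-48 + X(-5, -1)*(-3)) = -16*(-48 + (2*(-12 - 1 - 5)/(-12 - 1))*(-3)) = -16*(-48 + (2*(-18)/(-13))*(-3)) = -16*(-48 + (2*(-1/13)*(-18))*(-3)) = -16*(-48 + (36/13)*(-3)) = -16*(-48 - 108/13) = -16*(-732/13) = 11712/13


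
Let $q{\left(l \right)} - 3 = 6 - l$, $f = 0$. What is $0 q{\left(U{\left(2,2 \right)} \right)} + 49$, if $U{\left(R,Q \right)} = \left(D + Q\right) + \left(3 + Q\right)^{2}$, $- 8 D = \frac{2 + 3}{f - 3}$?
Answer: $49$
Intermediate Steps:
$D = \frac{5}{24}$ ($D = - \frac{\left(2 + 3\right) \frac{1}{0 - 3}}{8} = - \frac{5 \frac{1}{-3}}{8} = - \frac{5 \left(- \frac{1}{3}\right)}{8} = \left(- \frac{1}{8}\right) \left(- \frac{5}{3}\right) = \frac{5}{24} \approx 0.20833$)
$U{\left(R,Q \right)} = \frac{5}{24} + Q + \left(3 + Q\right)^{2}$ ($U{\left(R,Q \right)} = \left(\frac{5}{24} + Q\right) + \left(3 + Q\right)^{2} = \frac{5}{24} + Q + \left(3 + Q\right)^{2}$)
$q{\left(l \right)} = 9 - l$ ($q{\left(l \right)} = 3 - \left(-6 + l\right) = 9 - l$)
$0 q{\left(U{\left(2,2 \right)} \right)} + 49 = 0 \left(9 - \left(\frac{221}{24} + 2^{2} + 7 \cdot 2\right)\right) + 49 = 0 \left(9 - \left(\frac{221}{24} + 4 + 14\right)\right) + 49 = 0 \left(9 - \frac{653}{24}\right) + 49 = 0 \left(- \frac{437}{24}\right) + 49 = 0 + 49 = 49$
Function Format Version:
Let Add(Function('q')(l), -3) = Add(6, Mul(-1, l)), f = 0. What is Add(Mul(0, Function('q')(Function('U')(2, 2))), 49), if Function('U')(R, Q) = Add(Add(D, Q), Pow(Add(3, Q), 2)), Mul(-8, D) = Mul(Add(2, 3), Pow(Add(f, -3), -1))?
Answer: 49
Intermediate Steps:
D = Rational(5, 24) (D = Mul(Rational(-1, 8), Mul(Add(2, 3), Pow(Add(0, -3), -1))) = Mul(Rational(-1, 8), Mul(5, Pow(-3, -1))) = Mul(Rational(-1, 8), Mul(5, Rational(-1, 3))) = Mul(Rational(-1, 8), Rational(-5, 3)) = Rational(5, 24) ≈ 0.20833)
Function('U')(R, Q) = Add(Rational(5, 24), Q, Pow(Add(3, Q), 2)) (Function('U')(R, Q) = Add(Add(Rational(5, 24), Q), Pow(Add(3, Q), 2)) = Add(Rational(5, 24), Q, Pow(Add(3, Q), 2)))
Function('q')(l) = Add(9, Mul(-1, l)) (Function('q')(l) = Add(3, Add(6, Mul(-1, l))) = Add(9, Mul(-1, l)))
Add(Mul(0, Function('q')(Function('U')(2, 2))), 49) = Add(Mul(0, Add(9, Mul(-1, Add(Rational(221, 24), Pow(2, 2), Mul(7, 2))))), 49) = Add(Mul(0, Add(9, Mul(-1, Add(Rational(221, 24), 4, 14)))), 49) = Add(Mul(0, Add(9, Mul(-1, Rational(653, 24)))), 49) = Add(Mul(0, Add(9, Rational(-653, 24))), 49) = Add(Mul(0, Rational(-437, 24)), 49) = Add(0, 49) = 49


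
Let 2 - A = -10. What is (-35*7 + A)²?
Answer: 54289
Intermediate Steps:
A = 12 (A = 2 - 1*(-10) = 2 + 10 = 12)
(-35*7 + A)² = (-35*7 + 12)² = (-245 + 12)² = (-233)² = 54289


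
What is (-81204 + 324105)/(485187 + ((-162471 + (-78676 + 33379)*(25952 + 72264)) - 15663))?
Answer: -26989/494287011 ≈ -5.4602e-5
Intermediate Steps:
(-81204 + 324105)/(485187 + ((-162471 + (-78676 + 33379)*(25952 + 72264)) - 15663)) = 242901/(485187 + ((-162471 - 45297*98216) - 15663)) = 242901/(485187 + ((-162471 - 4448890152) - 15663)) = 242901/(485187 + (-4449052623 - 15663)) = 242901/(485187 - 4449068286) = 242901/(-4448583099) = 242901*(-1/4448583099) = -26989/494287011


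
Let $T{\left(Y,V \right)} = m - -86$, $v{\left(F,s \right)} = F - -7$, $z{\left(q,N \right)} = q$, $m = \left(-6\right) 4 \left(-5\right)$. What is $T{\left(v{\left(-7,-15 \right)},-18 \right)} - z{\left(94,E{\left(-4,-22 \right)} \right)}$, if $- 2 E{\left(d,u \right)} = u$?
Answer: $112$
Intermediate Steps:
$E{\left(d,u \right)} = - \frac{u}{2}$
$m = 120$ ($m = \left(-24\right) \left(-5\right) = 120$)
$v{\left(F,s \right)} = 7 + F$ ($v{\left(F,s \right)} = F + 7 = 7 + F$)
$T{\left(Y,V \right)} = 206$ ($T{\left(Y,V \right)} = 120 - -86 = 120 + 86 = 206$)
$T{\left(v{\left(-7,-15 \right)},-18 \right)} - z{\left(94,E{\left(-4,-22 \right)} \right)} = 206 - 94 = 112$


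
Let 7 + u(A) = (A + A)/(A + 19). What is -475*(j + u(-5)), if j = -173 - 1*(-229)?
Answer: -160550/7 ≈ -22936.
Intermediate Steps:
u(A) = -7 + 2*A/(19 + A) (u(A) = -7 + (A + A)/(A + 19) = -7 + (2*A)/(19 + A) = -7 + 2*A/(19 + A))
j = 56 (j = -173 + 229 = 56)
-475*(j + u(-5)) = -475*(56 + (-133 - 5*(-5))/(19 - 5)) = -475*(56 + (-133 + 25)/14) = -475*(56 + (1/14)*(-108)) = -475*(56 - 54/7) = -475*338/7 = -160550/7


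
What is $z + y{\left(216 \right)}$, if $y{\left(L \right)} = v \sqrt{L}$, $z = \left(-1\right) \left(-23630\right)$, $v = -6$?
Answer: $23630 - 36 \sqrt{6} \approx 23542.0$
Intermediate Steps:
$z = 23630$
$y{\left(L \right)} = - 6 \sqrt{L}$
$z + y{\left(216 \right)} = 23630 - 6 \sqrt{216} = 23630 - 6 \cdot 6 \sqrt{6} = 23630 - 36 \sqrt{6}$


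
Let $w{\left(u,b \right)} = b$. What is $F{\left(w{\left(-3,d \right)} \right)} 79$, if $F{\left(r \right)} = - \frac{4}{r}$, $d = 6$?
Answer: $- \frac{158}{3} \approx -52.667$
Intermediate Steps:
$F{\left(w{\left(-3,d \right)} \right)} 79 = - \frac{4}{6} \cdot 79 = \left(-4\right) \frac{1}{6} \cdot 79 = \left(- \frac{2}{3}\right) 79 = - \frac{158}{3}$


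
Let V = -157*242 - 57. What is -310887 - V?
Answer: -272836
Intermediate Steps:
V = -38051 (V = -37994 - 57 = -38051)
-310887 - V = -310887 - 1*(-38051) = -310887 + 38051 = -272836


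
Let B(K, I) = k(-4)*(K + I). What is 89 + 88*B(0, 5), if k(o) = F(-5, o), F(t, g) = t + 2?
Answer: -1231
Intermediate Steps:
F(t, g) = 2 + t
k(o) = -3 (k(o) = 2 - 5 = -3)
B(K, I) = -3*I - 3*K (B(K, I) = -3*(K + I) = -3*(I + K) = -3*I - 3*K)
89 + 88*B(0, 5) = 89 + 88*(-3*5 - 3*0) = 89 + 88*(-15 + 0) = 89 + 88*(-15) = 89 - 1320 = -1231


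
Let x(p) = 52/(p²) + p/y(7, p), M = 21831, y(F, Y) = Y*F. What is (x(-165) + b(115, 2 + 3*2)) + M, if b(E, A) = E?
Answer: 4182386539/190575 ≈ 21946.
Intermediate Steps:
y(F, Y) = F*Y
x(p) = ⅐ + 52/p² (x(p) = 52/(p²) + p/((7*p)) = 52/p² + p*(1/(7*p)) = 52/p² + ⅐ = ⅐ + 52/p²)
(x(-165) + b(115, 2 + 3*2)) + M = ((⅐ + 52/(-165)²) + 115) + 21831 = ((⅐ + 52*(1/27225)) + 115) + 21831 = ((⅐ + 52/27225) + 115) + 21831 = (27589/190575 + 115) + 21831 = 21943714/190575 + 21831 = 4182386539/190575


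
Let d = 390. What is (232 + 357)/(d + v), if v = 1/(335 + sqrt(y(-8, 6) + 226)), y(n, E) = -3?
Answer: 25728176735/17035765501 + 589*sqrt(223)/17035765501 ≈ 1.5102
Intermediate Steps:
v = 1/(335 + sqrt(223)) (v = 1/(335 + sqrt(-3 + 226)) = 1/(335 + sqrt(223)) ≈ 0.0028577)
(232 + 357)/(d + v) = (232 + 357)/(390 + (335/112002 - sqrt(223)/112002)) = 589/(43681115/112002 - sqrt(223)/112002)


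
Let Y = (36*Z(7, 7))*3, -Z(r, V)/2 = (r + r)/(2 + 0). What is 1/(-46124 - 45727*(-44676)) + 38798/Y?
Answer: -61423210508/2393728911 ≈ -25.660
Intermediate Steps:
Z(r, V) = -2*r (Z(r, V) = -2*(r + r)/(2 + 0) = -2*2*r/2 = -2*r)
Y = -1512 (Y = (36*(-2*7))*3 = (36*(-14))*3 = -504*3 = -1512)
1/(-46124 - 45727*(-44676)) + 38798/Y = 1/(-46124 - 45727*(-44676)) + 38798/(-1512) = -1/44676/(-91851) + 38798*(-1/1512) = -1/91851*(-1/44676) - 19399/756 = 1/4103535276 - 19399/756 = -61423210508/2393728911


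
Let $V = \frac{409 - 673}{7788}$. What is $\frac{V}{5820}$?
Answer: $- \frac{1}{171690} \approx -5.8244 \cdot 10^{-6}$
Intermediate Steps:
$V = - \frac{2}{59}$ ($V = \left(-264\right) \frac{1}{7788} = - \frac{2}{59} \approx -0.033898$)
$\frac{V}{5820} = - \frac{2}{59 \cdot 5820} = \left(- \frac{2}{59}\right) \frac{1}{5820} = - \frac{1}{171690}$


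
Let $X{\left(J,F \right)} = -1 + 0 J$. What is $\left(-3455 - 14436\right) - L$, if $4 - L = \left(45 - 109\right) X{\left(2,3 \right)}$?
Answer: $-17831$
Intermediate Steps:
$X{\left(J,F \right)} = -1$ ($X{\left(J,F \right)} = -1 + 0 = -1$)
$L = -60$ ($L = 4 - \left(45 - 109\right) \left(-1\right) = 4 - \left(-64\right) \left(-1\right) = 4 - 64 = -60$)
$\left(-3455 - 14436\right) - L = \left(-3455 - 14436\right) - -60 = \left(-3455 - 14436\right) + 60 = -17891 + 60 = -17831$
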